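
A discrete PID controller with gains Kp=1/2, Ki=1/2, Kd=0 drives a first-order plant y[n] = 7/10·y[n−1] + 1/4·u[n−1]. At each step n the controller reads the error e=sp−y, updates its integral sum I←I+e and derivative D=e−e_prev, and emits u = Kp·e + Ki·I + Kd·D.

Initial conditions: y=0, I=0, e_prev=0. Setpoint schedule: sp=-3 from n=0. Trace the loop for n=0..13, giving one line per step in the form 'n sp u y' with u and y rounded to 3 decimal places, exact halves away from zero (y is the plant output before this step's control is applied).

(exact arithmetic carried between steps; '≈' marks a value shown rounded to 6 d.p. or computed from one; I and e_prev carry over from the previous line; the table rounds u and y to 3 d.p., halves away from zero)
n=0: y=0, sp=-3, e=sp−y=-3; I=-3, D=e−e_prev=-3; u=1/2·(-3)+1/2·(-3)+0·(-3)=-3; next y=7/10·0+1/4·(-3)=-0.75
n=1: y=-0.75, sp=-3, e=sp−y=-2.25; I=-5.25, D=e−e_prev=0.75; u=1/2·(-2.25)+1/2·(-5.25)+0·0.75=-3.75; next y=7/10·(-0.75)+1/4·(-3.75)=-1.4625
n=2: y=-1.4625, sp=-3, e=sp−y=-1.5375; I=-6.7875, D=e−e_prev=0.7125; u=1/2·(-1.5375)+1/2·(-6.7875)+0·0.7125=-4.1625; next y=7/10·(-1.4625)+1/4·(-4.1625)=-2.064375
n=3: y=-2.064375, sp=-3, e=sp−y=-0.935625; I=-7.723125, D=e−e_prev=0.601875; u=1/2·(-0.935625)+1/2·(-7.723125)+0·0.601875=-4.329375; next y=7/10·(-2.064375)+1/4·(-4.329375)≈-2.527406
n=4: y≈-2.527406, sp=-3, e=sp−y≈-0.472594; I≈-8.195719, D=e−e_prev≈0.463031; u=1/2·(-0.472594)+1/2·(-8.195719)+0·0.463031≈-4.334156; next y=7/10·(-2.527406)+1/4·(-4.334156)≈-2.852723
n=5: y≈-2.852723, sp=-3, e=sp−y≈-0.147277; I≈-8.342995, D=e−e_prev≈0.325317; u=1/2·(-0.147277)+1/2·(-8.342995)+0·0.325317≈-4.245136; next y=7/10·(-2.852723)+1/4·(-4.245136)≈-3.058190
n=6: y≈-3.058190, sp=-3, e=sp−y≈0.058190; I≈-8.284805, D=e−e_prev≈0.205467; u=1/2·0.058190+1/2·(-8.284805)+0·0.205467≈-4.113307; next y=7/10·(-3.058190)+1/4·(-4.113307)≈-3.169060
n=7: y≈-3.169060, sp=-3, e=sp−y≈0.169060; I≈-8.115745, D=e−e_prev≈0.110870; u=1/2·0.169060+1/2·(-8.115745)+0·0.110870≈-3.973342; next y=7/10·(-3.169060)+1/4·(-3.973342)≈-3.211678
n=8: y≈-3.211678, sp=-3, e=sp−y≈0.211678; I≈-7.904067, D=e−e_prev≈0.042618; u=1/2·0.211678+1/2·(-7.904067)+0·0.042618≈-3.846195; next y=7/10·(-3.211678)+1/4·(-3.846195)≈-3.209723
n=9: y≈-3.209723, sp=-3, e=sp−y≈0.209723; I≈-7.694344, D=e−e_prev≈-0.001955; u=1/2·0.209723+1/2·(-7.694344)+0·(-0.001955)≈-3.742311; next y=7/10·(-3.209723)+1/4·(-3.742311)≈-3.182384
n=10: y≈-3.182384, sp=-3, e=sp−y≈0.182384; I≈-7.511960, D=e−e_prev≈-0.027339; u=1/2·0.182384+1/2·(-7.511960)+0·(-0.027339)≈-3.664788; next y=7/10·(-3.182384)+1/4·(-3.664788)≈-3.143866
n=11: y≈-3.143866, sp=-3, e=sp−y≈0.143866; I≈-7.368095, D=e−e_prev≈-0.038518; u=1/2·0.143866+1/2·(-7.368095)+0·(-0.038518)≈-3.612114; next y=7/10·(-3.143866)+1/4·(-3.612114)≈-3.103735
n=12: y≈-3.103735, sp=-3, e=sp−y≈0.103735; I≈-7.264360, D=e−e_prev≈-0.040131; u=1/2·0.103735+1/2·(-7.264360)+0·(-0.040131)≈-3.580313; next y=7/10·(-3.103735)+1/4·(-3.580313)≈-3.067692
n=13: y≈-3.067692, sp=-3, e=sp−y≈0.067692; I≈-7.196668, D=e−e_prev≈-0.036042; u=1/2·0.067692+1/2·(-7.196668)+0·(-0.036042)≈-3.564488; next y=7/10·(-3.067692)+1/4·(-3.564488)≈-3.038507

0 -3 -3.000 0.000
1 -3 -3.750 -0.750
2 -3 -4.163 -1.463
3 -3 -4.329 -2.064
4 -3 -4.334 -2.527
5 -3 -4.245 -2.853
6 -3 -4.113 -3.058
7 -3 -3.973 -3.169
8 -3 -3.846 -3.212
9 -3 -3.742 -3.210
10 -3 -3.665 -3.182
11 -3 -3.612 -3.144
12 -3 -3.580 -3.104
13 -3 -3.564 -3.068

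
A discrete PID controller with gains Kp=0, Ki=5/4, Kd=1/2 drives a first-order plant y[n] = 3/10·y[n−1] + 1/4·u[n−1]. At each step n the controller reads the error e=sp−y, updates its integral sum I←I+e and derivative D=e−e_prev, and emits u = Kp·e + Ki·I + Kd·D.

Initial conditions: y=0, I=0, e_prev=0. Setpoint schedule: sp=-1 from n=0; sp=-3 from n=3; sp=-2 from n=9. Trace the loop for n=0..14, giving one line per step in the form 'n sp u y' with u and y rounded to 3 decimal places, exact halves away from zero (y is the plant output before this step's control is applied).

0 -1 -1.750 0.000
1 -1 -1.734 -0.438
2 -1 -2.433 -0.565
3 -3 -6.168 -0.778
4 -3 -6.307 -1.775
5 -3 -7.752 -2.109
6 -3 -8.225 -2.571
7 -3 -8.543 -2.827
8 -3 -8.613 -2.984
9 -2 -6.848 -3.048
10 -2 -6.808 -2.627
11 -2 -6.053 -2.490
12 -2 -5.774 -2.260
13 -2 -5.577 -2.122
14 -2 -5.515 -2.031

(exact arithmetic carried between steps; '≈' marks a value shown rounded to 6 d.p. or computed from one; I and e_prev carry over from the previous line; the table rounds u and y to 3 d.p., halves away from zero)
n=0: y=0, sp=-1, e=sp−y=-1; I=-1, D=e−e_prev=-1; u=0·(-1)+5/4·(-1)+1/2·(-1)=-1.75; next y=3/10·0+1/4·(-1.75)=-0.4375
n=1: y=-0.4375, sp=-1, e=sp−y=-0.5625; I=-1.5625, D=e−e_prev=0.4375; u=0·(-0.5625)+5/4·(-1.5625)+1/2·0.4375=-1.734375; next y=3/10·(-0.4375)+1/4·(-1.734375)≈-0.564844
n=2: y≈-0.564844, sp=-1, e=sp−y≈-0.435156; I≈-1.997656, D=e−e_prev≈0.127344; u=0·(-0.435156)+5/4·(-1.997656)+1/2·0.127344≈-2.433398; next y=3/10·(-0.564844)+1/4·(-2.433398)≈-0.777803
n=3: y≈-0.777803, sp=-3, e=sp−y≈-2.222197; I≈-4.219854, D=e−e_prev≈-1.787041; u=0·(-2.222197)+5/4·(-4.219854)+1/2·(-1.787041)≈-6.168337; next y=3/10·(-0.777803)+1/4·(-6.168337)≈-1.775425
n=4: y≈-1.775425, sp=-3, e=sp−y≈-1.224575; I≈-5.444428, D=e−e_prev≈0.997622; u=0·(-1.224575)+5/4·(-5.444428)+1/2·0.997622≈-6.306724; next y=3/10·(-1.775425)+1/4·(-6.306724)≈-2.109309
n=5: y≈-2.109309, sp=-3, e=sp−y≈-0.890691; I≈-6.335120, D=e−e_prev≈0.333883; u=0·(-0.890691)+5/4·(-6.335120)+1/2·0.333883≈-7.751958; next y=3/10·(-2.109309)+1/4·(-7.751958)≈-2.570782
n=6: y≈-2.570782, sp=-3, e=sp−y≈-0.429218; I≈-6.764338, D=e−e_prev≈0.461473; u=0·(-0.429218)+5/4·(-6.764338)+1/2·0.461473≈-8.224685; next y=3/10·(-2.570782)+1/4·(-8.224685)≈-2.827406
n=7: y≈-2.827406, sp=-3, e=sp−y≈-0.172594; I≈-6.936932, D=e−e_prev≈0.256624; u=0·(-0.172594)+5/4·(-6.936932)+1/2·0.256624≈-8.542853; next y=3/10·(-2.827406)+1/4·(-8.542853)≈-2.983935
n=8: y≈-2.983935, sp=-3, e=sp−y≈-0.016065; I≈-6.952997, D=e−e_prev≈0.156529; u=0·(-0.016065)+5/4·(-6.952997)+1/2·0.156529≈-8.612981; next y=3/10·(-2.983935)+1/4·(-8.612981)≈-3.048426
n=9: y≈-3.048426, sp=-2, e=sp−y≈1.048426; I≈-5.904571, D=e−e_prev≈1.064491; u=0·1.048426+5/4·(-5.904571)+1/2·1.064491≈-6.848468; next y=3/10·(-3.048426)+1/4·(-6.848468)≈-2.626645
n=10: y≈-2.626645, sp=-2, e=sp−y≈0.626645; I≈-5.277926, D=e−e_prev≈-0.421781; u=0·0.626645+5/4·(-5.277926)+1/2·(-0.421781)≈-6.808298; next y=3/10·(-2.626645)+1/4·(-6.808298)≈-2.490068
n=11: y≈-2.490068, sp=-2, e=sp−y≈0.490068; I≈-4.787858, D=e−e_prev≈-0.136577; u=0·0.490068+5/4·(-4.787858)+1/2·(-0.136577)≈-6.053111; next y=3/10·(-2.490068)+1/4·(-6.053111)≈-2.260298
n=12: y≈-2.260298, sp=-2, e=sp−y≈0.260298; I≈-4.527560, D=e−e_prev≈-0.229770; u=0·0.260298+5/4·(-4.527560)+1/2·(-0.229770)≈-5.774335; next y=3/10·(-2.260298)+1/4·(-5.774335)≈-2.121673
n=13: y≈-2.121673, sp=-2, e=sp−y≈0.121673; I≈-4.405887, D=e−e_prev≈-0.138625; u=0·0.121673+5/4·(-4.405887)+1/2·(-0.138625)≈-5.576671; next y=3/10·(-2.121673)+1/4·(-5.576671)≈-2.030670
n=14: y≈-2.030670, sp=-2, e=sp−y≈0.030670; I≈-4.375217, D=e−e_prev≈-0.091003; u=0·0.030670+5/4·(-4.375217)+1/2·(-0.091003)≈-5.514523; next y=3/10·(-2.030670)+1/4·(-5.514523)≈-1.987832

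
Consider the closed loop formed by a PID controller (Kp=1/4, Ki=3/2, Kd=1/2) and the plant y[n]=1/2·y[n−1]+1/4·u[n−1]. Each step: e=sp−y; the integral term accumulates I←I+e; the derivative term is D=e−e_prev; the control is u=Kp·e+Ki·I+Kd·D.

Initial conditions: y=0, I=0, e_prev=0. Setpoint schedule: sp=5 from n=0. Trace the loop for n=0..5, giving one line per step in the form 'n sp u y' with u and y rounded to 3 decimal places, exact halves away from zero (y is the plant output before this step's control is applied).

0 5 11.250 0.000
1 5 9.922 2.813
2 5 12.192 3.887
3 5 11.914 4.991
4 5 11.393 5.474
5 5 10.673 5.585

(exact arithmetic carried between steps; '≈' marks a value shown rounded to 6 d.p. or computed from one; I and e_prev carry over from the previous line; the table rounds u and y to 3 d.p., halves away from zero)
n=0: y=0, sp=5, e=sp−y=5; I=5, D=e−e_prev=5; u=1/4·5+3/2·5+1/2·5=11.25; next y=1/2·0+1/4·11.25=2.8125
n=1: y=2.8125, sp=5, e=sp−y=2.1875; I=7.1875, D=e−e_prev=-2.8125; u=1/4·2.1875+3/2·7.1875+1/2·(-2.8125)=9.921875; next y=1/2·2.8125+1/4·9.921875≈3.886719
n=2: y≈3.886719, sp=5, e=sp−y≈1.113281; I≈8.300781, D=e−e_prev≈-1.074219; u=1/4·1.113281+3/2·8.300781+1/2·(-1.074219)≈12.192383; next y=1/2·3.886719+1/4·12.192383≈4.991455
n=3: y≈4.991455, sp=5, e=sp−y≈0.008545; I≈8.309326, D=e−e_prev≈-1.104736; u=1/4·0.008545+3/2·8.309326+1/2·(-1.104736)≈11.913757; next y=1/2·4.991455+1/4·11.913757≈5.474167
n=4: y≈5.474167, sp=5, e=sp−y≈-0.474167; I≈7.835159, D=e−e_prev≈-0.482712; u=1/4·(-0.474167)+3/2·7.835159+1/2·(-0.482712)≈11.392841; next y=1/2·5.474167+1/4·11.392841≈5.585294
n=5: y≈5.585294, sp=5, e=sp−y≈-0.585294; I≈7.249866, D=e−e_prev≈-0.111127; u=1/4·(-0.585294)+3/2·7.249866+1/2·(-0.111127)≈10.672911; next y=1/2·5.585294+1/4·10.672911≈5.460875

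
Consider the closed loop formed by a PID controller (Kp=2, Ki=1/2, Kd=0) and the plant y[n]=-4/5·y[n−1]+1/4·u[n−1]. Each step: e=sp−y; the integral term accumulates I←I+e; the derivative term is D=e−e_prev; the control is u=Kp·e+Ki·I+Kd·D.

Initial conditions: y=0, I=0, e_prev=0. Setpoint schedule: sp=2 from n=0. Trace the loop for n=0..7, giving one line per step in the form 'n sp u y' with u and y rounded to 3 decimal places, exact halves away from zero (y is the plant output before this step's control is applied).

0 2 5.000 0.000
1 2 2.875 1.250
2 2 7.078 -0.281
3 2 2.529 1.995
4 2 9.927 -0.963
5 2 0.869 3.252
6 2 14.335 -2.385
7 2 -3.162 5.491

(exact arithmetic carried between steps; '≈' marks a value shown rounded to 6 d.p. or computed from one; I and e_prev carry over from the previous line; the table rounds u and y to 3 d.p., halves away from zero)
n=0: y=0, sp=2, e=sp−y=2; I=2, D=e−e_prev=2; u=2·2+1/2·2+0·2=5; next y=-4/5·0+1/4·5=1.25
n=1: y=1.25, sp=2, e=sp−y=0.75; I=2.75, D=e−e_prev=-1.25; u=2·0.75+1/2·2.75+0·(-1.25)=2.875; next y=-4/5·1.25+1/4·2.875=-0.28125
n=2: y=-0.28125, sp=2, e=sp−y=2.28125; I=5.03125, D=e−e_prev=1.53125; u=2·2.28125+1/2·5.03125+0·1.53125=7.078125; next y=-4/5·(-0.28125)+1/4·7.078125≈1.994531
n=3: y≈1.994531, sp=2, e=sp−y≈0.005469; I≈5.036719, D=e−e_prev≈-2.275781; u=2·0.005469+1/2·5.036719+0·(-2.275781)≈2.529297; next y=-4/5·1.994531+1/4·2.529297≈-0.963301
n=4: y≈-0.963301, sp=2, e=sp−y≈2.963301; I≈8.000020, D=e−e_prev≈2.957832; u=2·2.963301+1/2·8.000020+0·2.957832≈9.926611; next y=-4/5·(-0.963301)+1/4·9.926611≈3.252293
n=5: y≈3.252293, sp=2, e=sp−y≈-1.252293; I≈6.747726, D=e−e_prev≈-4.215594; u=2·(-1.252293)+1/2·6.747726+0·(-4.215594)≈0.869276; next y=-4/5·3.252293+1/4·0.869276≈-2.384516
n=6: y≈-2.384516, sp=2, e=sp−y≈4.384516; I≈11.132242, D=e−e_prev≈5.636809; u=2·4.384516+1/2·11.132242+0·5.636809≈14.335152; next y=-4/5·(-2.384516)+1/4·14.335152≈5.491401
n=7: y≈5.491401, sp=2, e=sp−y≈-3.491401; I≈7.640841, D=e−e_prev≈-7.875916; u=2·(-3.491401)+1/2·7.640841+0·(-7.875916)≈-3.162381; next y=-4/5·5.491401+1/4·(-3.162381)≈-5.183716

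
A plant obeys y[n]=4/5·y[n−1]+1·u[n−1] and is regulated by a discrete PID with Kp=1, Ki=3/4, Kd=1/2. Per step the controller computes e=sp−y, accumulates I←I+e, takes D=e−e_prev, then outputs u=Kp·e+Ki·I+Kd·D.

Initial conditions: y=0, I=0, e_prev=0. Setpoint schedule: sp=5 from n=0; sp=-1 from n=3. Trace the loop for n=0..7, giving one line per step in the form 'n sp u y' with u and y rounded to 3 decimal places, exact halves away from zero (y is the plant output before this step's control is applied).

(exact arithmetic carried between steps; '≈' marks a value shown rounded to 6 d.p. or computed from one; I and e_prev carry over from the previous line; the table rounds u and y to 3 d.p., halves away from zero)
n=0: y=0, sp=5, e=sp−y=5; I=5, D=e−e_prev=5; u=1·5+3/4·5+1/2·5=11.25; next y=4/5·0+1·11.25=11.25
n=1: y=11.25, sp=5, e=sp−y=-6.25; I=-1.25, D=e−e_prev=-11.25; u=1·(-6.25)+3/4·(-1.25)+1/2·(-11.25)=-12.8125; next y=4/5·11.25+1·(-12.8125)=-3.8125
n=2: y=-3.8125, sp=5, e=sp−y=8.8125; I=7.5625, D=e−e_prev=15.0625; u=1·8.8125+3/4·7.5625+1/2·15.0625=22.015625; next y=4/5·(-3.8125)+1·22.015625=18.965625
n=3: y=18.965625, sp=-1, e=sp−y=-19.965625; I=-12.403125, D=e−e_prev=-28.778125; u=1·(-19.965625)+3/4·(-12.403125)+1/2·(-28.778125)≈-43.657031; next y=4/5·18.965625+1·(-43.657031)≈-28.484531
n=4: y≈-28.484531, sp=-1, e=sp−y≈27.484531; I≈15.081406, D=e−e_prev≈47.450156; u=1·27.484531+3/4·15.081406+1/2·47.450156≈62.520664; next y=4/5·(-28.484531)+1·62.520664≈39.733039
n=5: y≈39.733039, sp=-1, e=sp−y≈-40.733039; I≈-25.651633, D=e−e_prev≈-68.217570; u=1·(-40.733039)+3/4·(-25.651633)+1/2·(-68.217570)≈-94.080549; next y=4/5·39.733039+1·(-94.080549)≈-62.294118
n=6: y≈-62.294118, sp=-1, e=sp−y≈61.294118; I≈35.642485, D=e−e_prev≈102.027157; u=1·61.294118+3/4·35.642485+1/2·102.027157≈139.039559; next y=4/5·(-62.294118)+1·139.039559≈89.204265
n=7: y≈89.204265, sp=-1, e=sp−y≈-90.204265; I≈-54.561781, D=e−e_prev≈-151.498383; u=1·(-90.204265)+3/4·(-54.561781)+1/2·(-151.498383)≈-206.874792; next y=4/5·89.204265+1·(-206.874792)≈-135.511380

0 5 11.250 0.000
1 5 -12.813 11.250
2 5 22.016 -3.813
3 -1 -43.657 18.966
4 -1 62.521 -28.485
5 -1 -94.081 39.733
6 -1 139.040 -62.294
7 -1 -206.875 89.204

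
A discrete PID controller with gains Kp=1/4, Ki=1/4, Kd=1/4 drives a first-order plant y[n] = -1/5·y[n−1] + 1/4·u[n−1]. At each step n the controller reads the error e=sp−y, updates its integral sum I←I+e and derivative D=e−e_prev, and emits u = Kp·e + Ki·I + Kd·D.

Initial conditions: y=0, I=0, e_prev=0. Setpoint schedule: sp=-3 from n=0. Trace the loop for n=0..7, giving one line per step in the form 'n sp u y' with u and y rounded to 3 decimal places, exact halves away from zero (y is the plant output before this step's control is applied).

0 -3 -2.250 0.000
1 -3 -1.828 -0.563
2 -3 -2.742 -0.345
3 -3 -3.147 -0.616
4 -3 -3.776 -0.663
5 -3 -4.261 -0.811
6 -3 -4.776 -0.903
7 -3 -5.240 -1.013

(exact arithmetic carried between steps; '≈' marks a value shown rounded to 6 d.p. or computed from one; I and e_prev carry over from the previous line; the table rounds u and y to 3 d.p., halves away from zero)
n=0: y=0, sp=-3, e=sp−y=-3; I=-3, D=e−e_prev=-3; u=1/4·(-3)+1/4·(-3)+1/4·(-3)=-2.25; next y=-1/5·0+1/4·(-2.25)=-0.5625
n=1: y=-0.5625, sp=-3, e=sp−y=-2.4375; I=-5.4375, D=e−e_prev=0.5625; u=1/4·(-2.4375)+1/4·(-5.4375)+1/4·0.5625=-1.828125; next y=-1/5·(-0.5625)+1/4·(-1.828125)≈-0.344531
n=2: y≈-0.344531, sp=-3, e=sp−y≈-2.655469; I≈-8.092969, D=e−e_prev≈-0.217969; u=1/4·(-2.655469)+1/4·(-8.092969)+1/4·(-0.217969)≈-2.741602; next y=-1/5·(-0.344531)+1/4·(-2.741602)≈-0.616494
n=3: y≈-0.616494, sp=-3, e=sp−y≈-2.383506; I≈-10.476475, D=e−e_prev≈0.271963; u=1/4·(-2.383506)+1/4·(-10.476475)+1/4·0.271963≈-3.147004; next y=-1/5·(-0.616494)+1/4·(-3.147004)≈-0.663452
n=4: y≈-0.663452, sp=-3, e=sp−y≈-2.336548; I≈-12.813022, D=e−e_prev≈0.046958; u=1/4·(-2.336548)+1/4·(-12.813022)+1/4·0.046958≈-3.775653; next y=-1/5·(-0.663452)+1/4·(-3.775653)≈-0.811223
n=5: y≈-0.811223, sp=-3, e=sp−y≈-2.188777; I≈-15.001800, D=e−e_prev≈0.147771; u=1/4·(-2.188777)+1/4·(-15.001800)+1/4·0.147771≈-4.260702; next y=-1/5·(-0.811223)+1/4·(-4.260702)≈-0.902931
n=6: y≈-0.902931, sp=-3, e=sp−y≈-2.097069; I≈-17.098869, D=e−e_prev≈0.091708; u=1/4·(-2.097069)+1/4·(-17.098869)+1/4·0.091708≈-4.776057; next y=-1/5·(-0.902931)+1/4·(-4.776057)≈-1.013428
n=7: y≈-1.013428, sp=-3, e=sp−y≈-1.986572; I≈-19.085441, D=e−e_prev≈0.110497; u=1/4·(-1.986572)+1/4·(-19.085441)+1/4·0.110497≈-5.240379; next y=-1/5·(-1.013428)+1/4·(-5.240379)≈-1.107409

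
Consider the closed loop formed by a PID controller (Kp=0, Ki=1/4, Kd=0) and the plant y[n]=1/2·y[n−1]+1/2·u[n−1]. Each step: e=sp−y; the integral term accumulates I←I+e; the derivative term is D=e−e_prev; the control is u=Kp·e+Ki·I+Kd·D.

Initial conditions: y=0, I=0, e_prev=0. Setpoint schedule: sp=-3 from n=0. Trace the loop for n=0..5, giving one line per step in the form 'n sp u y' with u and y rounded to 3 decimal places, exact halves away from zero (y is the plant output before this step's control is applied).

(exact arithmetic carried between steps; '≈' marks a value shown rounded to 6 d.p. or computed from one; I and e_prev carry over from the previous line; the table rounds u and y to 3 d.p., halves away from zero)
n=0: y=0, sp=-3, e=sp−y=-3; I=-3, D=e−e_prev=-3; u=0·(-3)+1/4·(-3)+0·(-3)=-0.75; next y=1/2·0+1/2·(-0.75)=-0.375
n=1: y=-0.375, sp=-3, e=sp−y=-2.625; I=-5.625, D=e−e_prev=0.375; u=0·(-2.625)+1/4·(-5.625)+0·0.375=-1.40625; next y=1/2·(-0.375)+1/2·(-1.40625)=-0.890625
n=2: y=-0.890625, sp=-3, e=sp−y=-2.109375; I=-7.734375, D=e−e_prev=0.515625; u=0·(-2.109375)+1/4·(-7.734375)+0·0.515625≈-1.933594; next y=1/2·(-0.890625)+1/2·(-1.933594)≈-1.412109
n=3: y≈-1.412109, sp=-3, e=sp−y≈-1.587891; I≈-9.322266, D=e−e_prev≈0.521484; u=0·(-1.587891)+1/4·(-9.322266)+0·0.521484≈-2.330566; next y=1/2·(-1.412109)+1/2·(-2.330566)≈-1.871338
n=4: y≈-1.871338, sp=-3, e=sp−y≈-1.128662; I≈-10.450928, D=e−e_prev≈0.459229; u=0·(-1.128662)+1/4·(-10.450928)+0·0.459229≈-2.612732; next y=1/2·(-1.871338)+1/2·(-2.612732)≈-2.242035
n=5: y≈-2.242035, sp=-3, e=sp−y≈-0.757965; I≈-11.208893, D=e−e_prev≈0.370697; u=0·(-0.757965)+1/4·(-11.208893)+0·0.370697≈-2.802223; next y=1/2·(-2.242035)+1/2·(-2.802223)≈-2.522129

0 -3 -0.750 0.000
1 -3 -1.406 -0.375
2 -3 -1.934 -0.891
3 -3 -2.331 -1.412
4 -3 -2.613 -1.871
5 -3 -2.802 -2.242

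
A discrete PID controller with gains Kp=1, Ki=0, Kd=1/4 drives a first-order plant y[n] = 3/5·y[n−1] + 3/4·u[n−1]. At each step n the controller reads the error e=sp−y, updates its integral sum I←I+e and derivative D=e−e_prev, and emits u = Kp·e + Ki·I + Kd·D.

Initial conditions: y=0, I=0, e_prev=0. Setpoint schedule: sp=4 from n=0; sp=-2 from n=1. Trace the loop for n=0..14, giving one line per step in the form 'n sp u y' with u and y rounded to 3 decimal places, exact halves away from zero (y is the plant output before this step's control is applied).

(exact arithmetic carried between steps; '≈' marks a value shown rounded to 6 d.p. or computed from one; I and e_prev carry over from the previous line; the table rounds u and y to 3 d.p., halves away from zero)
n=0: y=0, sp=4, e=sp−y=4; I=4, D=e−e_prev=4; u=1·4+0·4+1/4·4=5; next y=3/5·0+3/4·5=3.75
n=1: y=3.75, sp=-2, e=sp−y=-5.75; I=-1.75, D=e−e_prev=-9.75; u=1·(-5.75)+0·(-1.75)+1/4·(-9.75)=-8.1875; next y=3/5·3.75+3/4·(-8.1875)=-3.890625
n=2: y=-3.890625, sp=-2, e=sp−y=1.890625; I=0.140625, D=e−e_prev=7.640625; u=1·1.890625+0·0.140625+1/4·7.640625≈3.800781; next y=3/5·(-3.890625)+3/4·3.800781≈0.516211
n=3: y≈0.516211, sp=-2, e=sp−y≈-2.516211; I≈-2.375586, D=e−e_prev≈-4.406836; u=1·(-2.516211)+0·(-2.375586)+1/4·(-4.406836)≈-3.617920; next y=3/5·0.516211+3/4·(-3.617920)≈-2.403713
n=4: y≈-2.403713, sp=-2, e=sp−y≈0.403713; I≈-1.971873, D=e−e_prev≈2.919924; u=1·0.403713+0·(-1.971873)+1/4·2.919924≈1.133694; next y=3/5·(-2.403713)+3/4·1.133694≈-0.591957
n=5: y≈-0.591957, sp=-2, e=sp−y≈-1.408043; I≈-3.379915, D=e−e_prev≈-1.811756; u=1·(-1.408043)+0·(-3.379915)+1/4·(-1.811756)≈-1.860982; next y=3/5·(-0.591957)+3/4·(-1.860982)≈-1.750911
n=6: y≈-1.750911, sp=-2, e=sp−y≈-0.249089; I≈-3.629005, D=e−e_prev≈1.158954; u=1·(-0.249089)+0·(-3.629005)+1/4·1.158954≈0.040649; next y=3/5·(-1.750911)+3/4·0.040649≈-1.020060
n=7: y≈-1.020060, sp=-2, e=sp−y≈-0.979940; I≈-4.608945, D=e−e_prev≈-0.730851; u=1·(-0.979940)+0·(-4.608945)+1/4·(-0.730851)≈-1.162653; next y=3/5·(-1.020060)+3/4·(-1.162653)≈-1.484026
n=8: y≈-1.484026, sp=-2, e=sp−y≈-0.515974; I≈-5.124919, D=e−e_prev≈0.463966; u=1·(-0.515974)+0·(-5.124919)+1/4·0.463966≈-0.399983; next y=3/5·(-1.484026)+3/4·(-0.399983)≈-1.190403
n=9: y≈-1.190403, sp=-2, e=sp−y≈-0.809597; I≈-5.934517, D=e−e_prev≈-0.293623; u=1·(-0.809597)+0·(-5.934517)+1/4·(-0.293623)≈-0.883003; next y=3/5·(-1.190403)+3/4·(-0.883003)≈-1.376494
n=10: y≈-1.376494, sp=-2, e=sp−y≈-0.623506; I≈-6.558023, D=e−e_prev≈0.186091; u=1·(-0.623506)+0·(-6.558023)+1/4·0.186091≈-0.576983; next y=3/5·(-1.376494)+3/4·(-0.576983)≈-1.258634
n=11: y≈-1.258634, sp=-2, e=sp−y≈-0.741366; I≈-7.299389, D=e−e_prev≈-0.117860; u=1·(-0.741366)+0·(-7.299389)+1/4·(-0.117860)≈-0.770831; next y=3/5·(-1.258634)+3/4·(-0.770831)≈-1.333304
n=12: y≈-1.333304, sp=-2, e=sp−y≈-0.666696; I≈-7.966085, D=e−e_prev≈0.074670; u=1·(-0.666696)+0·(-7.966085)+1/4·0.074670≈-0.648029; next y=3/5·(-1.333304)+3/4·(-0.648029)≈-1.286004
n=13: y≈-1.286004, sp=-2, e=sp−y≈-0.713996; I≈-8.680082, D=e−e_prev≈-0.047300; u=1·(-0.713996)+0·(-8.680082)+1/4·(-0.047300)≈-0.725821; next y=3/5·(-1.286004)+3/4·(-0.725821)≈-1.315968
n=14: y≈-1.315968, sp=-2, e=sp−y≈-0.684032; I≈-9.364113, D=e−e_prev≈0.029964; u=1·(-0.684032)+0·(-9.364113)+1/4·0.029964≈-0.676541; next y=3/5·(-1.315968)+3/4·(-0.676541)≈-1.296986

0 4 5.000 0.000
1 -2 -8.188 3.750
2 -2 3.801 -3.891
3 -2 -3.618 0.516
4 -2 1.134 -2.404
5 -2 -1.861 -0.592
6 -2 0.041 -1.751
7 -2 -1.163 -1.020
8 -2 -0.400 -1.484
9 -2 -0.883 -1.190
10 -2 -0.577 -1.376
11 -2 -0.771 -1.259
12 -2 -0.648 -1.333
13 -2 -0.726 -1.286
14 -2 -0.677 -1.316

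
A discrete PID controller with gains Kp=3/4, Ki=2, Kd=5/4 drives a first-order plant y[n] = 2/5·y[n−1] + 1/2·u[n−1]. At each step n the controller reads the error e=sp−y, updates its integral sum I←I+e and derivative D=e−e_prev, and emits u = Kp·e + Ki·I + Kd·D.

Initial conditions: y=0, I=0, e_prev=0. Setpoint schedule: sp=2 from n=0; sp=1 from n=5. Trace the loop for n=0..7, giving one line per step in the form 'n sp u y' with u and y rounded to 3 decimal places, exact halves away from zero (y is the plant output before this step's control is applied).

(exact arithmetic carried between steps; '≈' marks a value shown rounded to 6 d.p. or computed from one; I and e_prev carry over from the previous line; the table rounds u and y to 3 d.p., halves away from zero)
n=0: y=0, sp=2, e=sp−y=2; I=2, D=e−e_prev=2; u=3/4·2+2·2+5/4·2=8; next y=2/5·0+1/2·8=4
n=1: y=4, sp=2, e=sp−y=-2; I=0, D=e−e_prev=-4; u=3/4·(-2)+2·0+5/4·(-4)=-6.5; next y=2/5·4+1/2·(-6.5)=-1.65
n=2: y=-1.65, sp=2, e=sp−y=3.65; I=3.65, D=e−e_prev=5.65; u=3/4·3.65+2·3.65+5/4·5.65=17.1; next y=2/5·(-1.65)+1/2·17.1=7.89
n=3: y=7.89, sp=2, e=sp−y=-5.89; I=-2.24, D=e−e_prev=-9.54; u=3/4·(-5.89)+2·(-2.24)+5/4·(-9.54)=-20.8225; next y=2/5·7.89+1/2·(-20.8225)=-7.25525
n=4: y=-7.25525, sp=2, e=sp−y=9.25525; I=7.01525, D=e−e_prev=15.14525; u=3/4·9.25525+2·7.01525+5/4·15.14525=39.9035; next y=2/5·(-7.25525)+1/2·39.9035=17.04965
n=5: y=17.04965, sp=1, e=sp−y=-16.04965; I=-9.0344, D=e−e_prev=-25.3049; u=3/4·(-16.04965)+2·(-9.0344)+5/4·(-25.3049)≈-61.737163; next y=2/5·17.04965+1/2·(-61.737163)≈-24.048721
n=6: y≈-24.048721, sp=1, e=sp−y≈25.048721; I≈16.014321, D=e−e_prev≈41.098371; u=3/4·25.048721+2·16.014321+5/4·41.098371≈102.188148; next y=2/5·(-24.048721)+1/2·102.188148≈41.474585
n=7: y≈41.474585, sp=1, e=sp−y≈-40.474585; I≈-24.460264, D=e−e_prev≈-65.523307; u=3/4·(-40.474585)+2·(-24.460264)+5/4·(-65.523307)≈-161.180600; next y=2/5·41.474585+1/2·(-161.180600)≈-64.000466

0 2 8.000 0.000
1 2 -6.500 4.000
2 2 17.100 -1.650
3 2 -20.823 7.890
4 2 39.904 -7.255
5 1 -61.737 17.050
6 1 102.188 -24.049
7 1 -161.181 41.475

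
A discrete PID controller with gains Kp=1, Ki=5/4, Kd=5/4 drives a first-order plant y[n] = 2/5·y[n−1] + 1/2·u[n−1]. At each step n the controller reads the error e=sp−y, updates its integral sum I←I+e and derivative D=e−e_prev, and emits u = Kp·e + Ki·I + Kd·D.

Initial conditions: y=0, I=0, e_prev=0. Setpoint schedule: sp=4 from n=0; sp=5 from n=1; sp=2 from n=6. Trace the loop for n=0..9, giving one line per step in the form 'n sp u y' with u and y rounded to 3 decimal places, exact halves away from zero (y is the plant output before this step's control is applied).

(exact arithmetic carried between steps; '≈' marks a value shown rounded to 6 d.p. or computed from one; I and e_prev carry over from the previous line; the table rounds u and y to 3 d.p., halves away from zero)
n=0: y=0, sp=4, e=sp−y=4; I=4, D=e−e_prev=4; u=1·4+5/4·4+5/4·4=14; next y=2/5·0+1/2·14=7
n=1: y=7, sp=5, e=sp−y=-2; I=2, D=e−e_prev=-6; u=1·(-2)+5/4·2+5/4·(-6)=-7; next y=2/5·7+1/2·(-7)=-0.7
n=2: y=-0.7, sp=5, e=sp−y=5.7; I=7.7, D=e−e_prev=7.7; u=1·5.7+5/4·7.7+5/4·7.7=24.95; next y=2/5·(-0.7)+1/2·24.95=12.195
n=3: y=12.195, sp=5, e=sp−y=-7.195; I=0.505, D=e−e_prev=-12.895; u=1·(-7.195)+5/4·0.505+5/4·(-12.895)=-22.6825; next y=2/5·12.195+1/2·(-22.6825)=-6.46325
n=4: y=-6.46325, sp=5, e=sp−y=11.46325; I=11.96825, D=e−e_prev=18.65825; u=1·11.46325+5/4·11.96825+5/4·18.65825=49.746375; next y=2/5·(-6.46325)+1/2·49.746375≈22.287888
n=5: y≈22.287888, sp=5, e=sp−y≈-17.287888; I≈-5.319638, D=e−e_prev≈-28.751138; u=1·(-17.287888)+5/4·(-5.319638)+5/4·(-28.751138)≈-59.876356; next y=2/5·22.287888+1/2·(-59.876356)≈-21.023023
n=6: y≈-21.023023, sp=2, e=sp−y≈23.023023; I≈17.703386, D=e−e_prev≈40.310911; u=1·23.023023+5/4·17.703386+5/4·40.310911≈95.540893; next y=2/5·(-21.023023)+1/2·95.540893≈39.361237
n=7: y≈39.361237, sp=2, e=sp−y≈-37.361237; I≈-19.657852, D=e−e_prev≈-60.384261; u=1·(-37.361237)+5/4·(-19.657852)+5/4·(-60.384261)≈-137.413878; next y=2/5·39.361237+1/2·(-137.413878)≈-52.962444
n=8: y≈-52.962444, sp=2, e=sp−y≈54.962444; I≈35.304592, D=e−e_prev≈92.323681; u=1·54.962444+5/4·35.304592+5/4·92.323681≈214.497786; next y=2/5·(-52.962444)+1/2·214.497786≈86.063915
n=9: y≈86.063915, sp=2, e=sp−y≈-84.063915; I≈-48.759323, D=e−e_prev≈-139.026359; u=1·(-84.063915)+5/4·(-48.759323)+5/4·(-139.026359)≈-318.796019; next y=2/5·86.063915+1/2·(-318.796019)≈-124.972443

0 4 14.000 0.000
1 5 -7.000 7.000
2 5 24.950 -0.700
3 5 -22.683 12.195
4 5 49.746 -6.463
5 5 -59.876 22.288
6 2 95.541 -21.023
7 2 -137.414 39.361
8 2 214.498 -52.962
9 2 -318.796 86.064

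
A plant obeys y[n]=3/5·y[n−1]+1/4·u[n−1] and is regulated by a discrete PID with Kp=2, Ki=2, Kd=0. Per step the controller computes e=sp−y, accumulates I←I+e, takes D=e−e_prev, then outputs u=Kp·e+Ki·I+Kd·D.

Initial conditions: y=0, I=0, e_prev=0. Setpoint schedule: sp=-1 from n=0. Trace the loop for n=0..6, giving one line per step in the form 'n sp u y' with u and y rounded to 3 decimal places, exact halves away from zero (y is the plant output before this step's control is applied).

(exact arithmetic carried between steps; '≈' marks a value shown rounded to 6 d.p. or computed from one; I and e_prev carry over from the previous line; the table rounds u and y to 3 d.p., halves away from zero)
n=0: y=0, sp=-1, e=sp−y=-1; I=-1, D=e−e_prev=-1; u=2·(-1)+2·(-1)+0·(-1)=-4; next y=3/5·0+1/4·(-4)=-1
n=1: y=-1, sp=-1, e=sp−y=0; I=-1, D=e−e_prev=1; u=2·0+2·(-1)+0·1=-2; next y=3/5·(-1)+1/4·(-2)=-1.1
n=2: y=-1.1, sp=-1, e=sp−y=0.1; I=-0.9, D=e−e_prev=0.1; u=2·0.1+2·(-0.9)+0·0.1=-1.6; next y=3/5·(-1.1)+1/4·(-1.6)=-1.06
n=3: y=-1.06, sp=-1, e=sp−y=0.06; I=-0.84, D=e−e_prev=-0.04; u=2·0.06+2·(-0.84)+0·(-0.04)=-1.56; next y=3/5·(-1.06)+1/4·(-1.56)=-1.026
n=4: y=-1.026, sp=-1, e=sp−y=0.026; I=-0.814, D=e−e_prev=-0.034; u=2·0.026+2·(-0.814)+0·(-0.034)=-1.576; next y=3/5·(-1.026)+1/4·(-1.576)=-1.0096
n=5: y=-1.0096, sp=-1, e=sp−y=0.0096; I=-0.8044, D=e−e_prev=-0.0164; u=2·0.0096+2·(-0.8044)+0·(-0.0164)=-1.5896; next y=3/5·(-1.0096)+1/4·(-1.5896)=-1.00316
n=6: y=-1.00316, sp=-1, e=sp−y=0.00316; I=-0.80124, D=e−e_prev=-0.00644; u=2·0.00316+2·(-0.80124)+0·(-0.00644)=-1.59616; next y=3/5·(-1.00316)+1/4·(-1.59616)=-1.000936

0 -1 -4.000 0.000
1 -1 -2.000 -1.000
2 -1 -1.600 -1.100
3 -1 -1.560 -1.060
4 -1 -1.576 -1.026
5 -1 -1.590 -1.010
6 -1 -1.596 -1.003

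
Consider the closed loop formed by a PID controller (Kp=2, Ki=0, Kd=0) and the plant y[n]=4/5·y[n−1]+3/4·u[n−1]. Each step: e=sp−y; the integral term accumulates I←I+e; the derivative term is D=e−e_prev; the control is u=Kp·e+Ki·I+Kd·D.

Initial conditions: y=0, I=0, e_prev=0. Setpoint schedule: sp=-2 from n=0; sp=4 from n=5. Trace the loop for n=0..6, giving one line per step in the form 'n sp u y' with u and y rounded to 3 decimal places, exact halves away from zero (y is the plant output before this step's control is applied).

0 -2 -4.000 0.000
1 -2 2.000 -3.000
2 -2 -2.200 -0.900
3 -2 0.740 -2.370
4 -2 -1.318 -1.341
5 4 12.123 -2.061
6 4 -6.886 7.443

(exact arithmetic carried between steps; '≈' marks a value shown rounded to 6 d.p. or computed from one; I and e_prev carry over from the previous line; the table rounds u and y to 3 d.p., halves away from zero)
n=0: y=0, sp=-2, e=sp−y=-2; I=-2, D=e−e_prev=-2; u=2·(-2)+0·(-2)+0·(-2)=-4; next y=4/5·0+3/4·(-4)=-3
n=1: y=-3, sp=-2, e=sp−y=1; I=-1, D=e−e_prev=3; u=2·1+0·(-1)+0·3=2; next y=4/5·(-3)+3/4·2=-0.9
n=2: y=-0.9, sp=-2, e=sp−y=-1.1; I=-2.1, D=e−e_prev=-2.1; u=2·(-1.1)+0·(-2.1)+0·(-2.1)=-2.2; next y=4/5·(-0.9)+3/4·(-2.2)=-2.37
n=3: y=-2.37, sp=-2, e=sp−y=0.37; I=-1.73, D=e−e_prev=1.47; u=2·0.37+0·(-1.73)+0·1.47=0.74; next y=4/5·(-2.37)+3/4·0.74=-1.341
n=4: y=-1.341, sp=-2, e=sp−y=-0.659; I=-2.389, D=e−e_prev=-1.029; u=2·(-0.659)+0·(-2.389)+0·(-1.029)=-1.318; next y=4/5·(-1.341)+3/4·(-1.318)=-2.0613
n=5: y=-2.0613, sp=4, e=sp−y=6.0613; I=3.6723, D=e−e_prev=6.7203; u=2·6.0613+0·3.6723+0·6.7203=12.1226; next y=4/5·(-2.0613)+3/4·12.1226=7.44291
n=6: y=7.44291, sp=4, e=sp−y=-3.44291; I=0.22939, D=e−e_prev=-9.50421; u=2·(-3.44291)+0·0.22939+0·(-9.50421)=-6.88582; next y=4/5·7.44291+3/4·(-6.88582)=0.789963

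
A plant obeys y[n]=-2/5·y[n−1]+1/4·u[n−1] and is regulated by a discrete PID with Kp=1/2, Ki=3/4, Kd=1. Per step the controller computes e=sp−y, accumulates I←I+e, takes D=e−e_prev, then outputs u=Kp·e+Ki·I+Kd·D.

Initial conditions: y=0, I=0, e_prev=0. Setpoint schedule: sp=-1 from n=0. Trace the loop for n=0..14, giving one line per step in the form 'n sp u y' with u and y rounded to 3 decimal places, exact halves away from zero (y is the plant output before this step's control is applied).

(exact arithmetic carried between steps; '≈' marks a value shown rounded to 6 d.p. or computed from one; I and e_prev carry over from the previous line; the table rounds u and y to 3 d.p., halves away from zero)
n=0: y=0, sp=-1, e=sp−y=-1; I=-1, D=e−e_prev=-1; u=1/2·(-1)+3/4·(-1)+1·(-1)=-2.25; next y=-2/5·0+1/4·(-2.25)=-0.5625
n=1: y=-0.5625, sp=-1, e=sp−y=-0.4375; I=-1.4375, D=e−e_prev=0.5625; u=1/2·(-0.4375)+3/4·(-1.4375)+1·0.5625=-0.734375; next y=-2/5·(-0.5625)+1/4·(-0.734375)≈0.041406
n=2: y≈0.041406, sp=-1, e=sp−y≈-1.041406; I≈-2.478906, D=e−e_prev≈-0.603906; u=1/2·(-1.041406)+3/4·(-2.478906)+1·(-0.603906)≈-2.983789; next y=-2/5·0.041406+1/4·(-2.983789)≈-0.762510
n=3: y≈-0.762510, sp=-1, e=sp−y≈-0.237490; I≈-2.716396, D=e−e_prev≈0.803916; u=1/2·(-0.237490)+3/4·(-2.716396)+1·0.803916≈-1.352126; next y=-2/5·(-0.762510)+1/4·(-1.352126)≈-0.033028
n=4: y≈-0.033028, sp=-1, e=sp−y≈-0.966972; I≈-3.683369, D=e−e_prev≈-0.729482; u=1/2·(-0.966972)+3/4·(-3.683369)+1·(-0.729482)≈-3.975495; next y=-2/5·(-0.033028)+1/4·(-3.975495)≈-0.980663
n=5: y≈-0.980663, sp=-1, e=sp−y≈-0.019337; I≈-3.702706, D=e−e_prev≈0.947635; u=1/2·(-0.019337)+3/4·(-3.702706)+1·0.947635≈-1.839063; next y=-2/5·(-0.980663)+1/4·(-1.839063)≈-0.067501
n=6: y≈-0.067501, sp=-1, e=sp−y≈-0.932499; I≈-4.635205, D=e−e_prev≈-0.913162; u=1/2·(-0.932499)+3/4·(-4.635205)+1·(-0.913162)≈-4.855815; next y=-2/5·(-0.067501)+1/4·(-4.855815)≈-1.186954
n=7: y≈-1.186954, sp=-1, e=sp−y≈0.186954; I≈-4.448252, D=e−e_prev≈1.119453; u=1/2·0.186954+3/4·(-4.448252)+1·1.119453≈-2.123259; next y=-2/5·(-1.186954)+1/4·(-2.123259)≈-0.056033
n=8: y≈-0.056033, sp=-1, e=sp−y≈-0.943967; I≈-5.392218, D=e−e_prev≈-1.130920; u=1/2·(-0.943967)+3/4·(-5.392218)+1·(-1.130920)≈-5.647067; next y=-2/5·(-0.056033)+1/4·(-5.647067)≈-1.389353
n=9: y≈-1.389353, sp=-1, e=sp−y≈0.389353; I≈-5.002865, D=e−e_prev≈1.333320; u=1/2·0.389353+3/4·(-5.002865)+1·1.333320≈-2.224152; next y=-2/5·(-1.389353)+1/4·(-2.224152)≈-0.000297
n=10: y≈-0.000297, sp=-1, e=sp−y≈-0.999703; I≈-6.002568, D=e−e_prev≈-1.389057; u=1/2·(-0.999703)+3/4·(-6.002568)+1·(-1.389057)≈-6.390835; next y=-2/5·(-0.000297)+1/4·(-6.390835)≈-1.597590
n=11: y≈-1.597590, sp=-1, e=sp−y≈0.597590; I≈-5.404978, D=e−e_prev≈1.597293; u=1/2·0.597590+3/4·(-5.404978)+1·1.597293≈-2.157645; next y=-2/5·(-1.597590)+1/4·(-2.157645)≈0.099625
n=12: y≈0.099625, sp=-1, e=sp−y≈-1.099625; I≈-6.504603, D=e−e_prev≈-1.697215; u=1/2·(-1.099625)+3/4·(-6.504603)+1·(-1.697215)≈-7.125479; next y=-2/5·0.099625+1/4·(-7.125479)≈-1.821220
n=13: y≈-1.821220, sp=-1, e=sp−y≈0.821220; I≈-5.683383, D=e−e_prev≈1.920844; u=1/2·0.821220+3/4·(-5.683383)+1·1.920844≈-1.931083; next y=-2/5·(-1.821220)+1/4·(-1.931083)≈0.245717
n=14: y≈0.245717, sp=-1, e=sp−y≈-1.245717; I≈-6.929100, D=e−e_prev≈-2.066937; u=1/2·(-1.245717)+3/4·(-6.929100)+1·(-2.066937)≈-7.886621; next y=-2/5·0.245717+1/4·(-7.886621)≈-2.069942

0 -1 -2.250 0.000
1 -1 -0.734 -0.563
2 -1 -2.984 0.041
3 -1 -1.352 -0.763
4 -1 -3.975 -0.033
5 -1 -1.839 -0.981
6 -1 -4.856 -0.068
7 -1 -2.123 -1.187
8 -1 -5.647 -0.056
9 -1 -2.224 -1.389
10 -1 -6.391 0.000
11 -1 -2.158 -1.598
12 -1 -7.125 0.100
13 -1 -1.931 -1.821
14 -1 -7.887 0.246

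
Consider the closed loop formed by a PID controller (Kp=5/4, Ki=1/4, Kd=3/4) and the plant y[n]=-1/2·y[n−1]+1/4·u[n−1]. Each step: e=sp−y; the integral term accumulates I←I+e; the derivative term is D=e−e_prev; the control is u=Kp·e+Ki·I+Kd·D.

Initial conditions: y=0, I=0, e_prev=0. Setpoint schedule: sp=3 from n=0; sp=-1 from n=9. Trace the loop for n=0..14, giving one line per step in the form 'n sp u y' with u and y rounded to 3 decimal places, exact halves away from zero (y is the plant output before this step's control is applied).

0 3 6.750 0.000
1 3 1.453 1.688
2 3 7.925 -0.480
3 3 1.090 2.221
4 3 10.195 -0.838
5 3 0.296 2.968
6 3 13.009 -1.410
7 3 -1.248 3.957
8 3 16.596 -2.291
9 -1 -12.834 5.294
10 -1 19.368 -5.856
11 -1 -18.437 7.770
12 -1 26.184 -8.494
13 -1 -27.537 10.793
14 -1 35.896 -12.281

(exact arithmetic carried between steps; '≈' marks a value shown rounded to 6 d.p. or computed from one; I and e_prev carry over from the previous line; the table rounds u and y to 3 d.p., halves away from zero)
n=0: y=0, sp=3, e=sp−y=3; I=3, D=e−e_prev=3; u=5/4·3+1/4·3+3/4·3=6.75; next y=-1/2·0+1/4·6.75=1.6875
n=1: y=1.6875, sp=3, e=sp−y=1.3125; I=4.3125, D=e−e_prev=-1.6875; u=5/4·1.3125+1/4·4.3125+3/4·(-1.6875)=1.453125; next y=-1/2·1.6875+1/4·1.453125≈-0.480469
n=2: y≈-0.480469, sp=3, e=sp−y≈3.480469; I≈7.792969, D=e−e_prev≈2.167969; u=5/4·3.480469+1/4·7.792969+3/4·2.167969≈7.924805; next y=-1/2·(-0.480469)+1/4·7.924805≈2.221436
n=3: y≈2.221436, sp=3, e=sp−y≈0.778564; I≈8.571533, D=e−e_prev≈-2.701904; u=5/4·0.778564+1/4·8.571533+3/4·(-2.701904)≈1.089661; next y=-1/2·2.221436+1/4·1.089661≈-0.838303
n=4: y≈-0.838303, sp=3, e=sp−y≈3.838303; I≈12.409836, D=e−e_prev≈3.059738; u=5/4·3.838303+1/4·12.409836+3/4·3.059738≈10.195141; next y=-1/2·(-0.838303)+1/4·10.195141≈2.967937
n=5: y≈2.967937, sp=3, e=sp−y≈0.032063; I≈12.441899, D=e−e_prev≈-3.806239; u=5/4·0.032063+1/4·12.441899+3/4·(-3.806239)≈0.295875; next y=-1/2·2.967937+1/4·0.295875≈-1.410000
n=6: y≈-1.410000, sp=3, e=sp−y≈4.410000; I≈16.851899, D=e−e_prev≈4.377936; u=5/4·4.410000+1/4·16.851899+3/4·4.377936≈13.008926; next y=-1/2·(-1.410000)+1/4·13.008926≈3.957231
n=7: y≈3.957231, sp=3, e=sp−y≈-0.957231; I≈15.894668, D=e−e_prev≈-5.367231; u=5/4·(-0.957231)+1/4·15.894668+3/4·(-5.367231)≈-1.248295; next y=-1/2·3.957231+1/4·(-1.248295)≈-2.290690
n=8: y≈-2.290690, sp=3, e=sp−y≈5.290690; I≈21.185357, D=e−e_prev≈6.247921; u=5/4·5.290690+1/4·21.185357+3/4·6.247921≈16.595642; next y=-1/2·(-2.290690)+1/4·16.595642≈5.294255
n=9: y≈5.294255, sp=-1, e=sp−y≈-6.294255; I≈14.891102, D=e−e_prev≈-11.584945; u=5/4·(-6.294255)+1/4·14.891102+3/4·(-11.584945)≈-12.833752; next y=-1/2·5.294255+1/4·(-12.833752)≈-5.855566
n=10: y≈-5.855566, sp=-1, e=sp−y≈4.855566; I≈19.746667, D=e−e_prev≈11.149821; u=5/4·4.855566+1/4·19.746667+3/4·11.149821≈19.368490; next y=-1/2·(-5.855566)+1/4·19.368490≈7.769905
n=11: y≈7.769905, sp=-1, e=sp−y≈-8.769905; I≈10.976762, D=e−e_prev≈-13.625471; u=5/4·(-8.769905)+1/4·10.976762+3/4·(-13.625471)≈-18.437294; next y=-1/2·7.769905+1/4·(-18.437294)≈-8.494276
n=12: y≈-8.494276, sp=-1, e=sp−y≈7.494276; I≈18.471038, D=e−e_prev≈16.264181; u=5/4·7.494276+1/4·18.471038+3/4·16.264181≈26.183741; next y=-1/2·(-8.494276)+1/4·26.183741≈10.793073
n=13: y≈10.793073, sp=-1, e=sp−y≈-11.793073; I≈6.677965, D=e−e_prev≈-19.287349; u=5/4·(-11.793073)+1/4·6.677965+3/4·(-19.287349)≈-27.537362; next y=-1/2·10.793073+1/4·(-27.537362)≈-12.280877
n=14: y≈-12.280877, sp=-1, e=sp−y≈11.280877; I≈17.958842, D=e−e_prev≈23.073950; u=5/4·11.280877+1/4·17.958842+3/4·23.073950≈35.896270; next y=-1/2·(-12.280877)+1/4·35.896270≈15.114506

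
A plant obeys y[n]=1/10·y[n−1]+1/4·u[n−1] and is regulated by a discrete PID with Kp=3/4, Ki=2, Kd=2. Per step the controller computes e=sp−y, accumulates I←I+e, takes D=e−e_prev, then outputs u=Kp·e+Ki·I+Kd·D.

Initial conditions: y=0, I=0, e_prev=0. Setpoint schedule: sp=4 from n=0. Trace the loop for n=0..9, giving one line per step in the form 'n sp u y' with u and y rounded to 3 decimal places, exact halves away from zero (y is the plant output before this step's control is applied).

0 4 19.000 0.000
1 4 -3.563 4.750
2 4 28.974 -0.416
3 4 -8.709 7.202
4 4 41.253 -1.457
5 4 -20.368 10.167
6 4 58.199 -4.075
7 4 -40.669 14.142
8 4 84.235 -8.753
9 4 -73.498 20.183

(exact arithmetic carried between steps; '≈' marks a value shown rounded to 6 d.p. or computed from one; I and e_prev carry over from the previous line; the table rounds u and y to 3 d.p., halves away from zero)
n=0: y=0, sp=4, e=sp−y=4; I=4, D=e−e_prev=4; u=3/4·4+2·4+2·4=19; next y=1/10·0+1/4·19=4.75
n=1: y=4.75, sp=4, e=sp−y=-0.75; I=3.25, D=e−e_prev=-4.75; u=3/4·(-0.75)+2·3.25+2·(-4.75)=-3.5625; next y=1/10·4.75+1/4·(-3.5625)=-0.415625
n=2: y=-0.415625, sp=4, e=sp−y=4.415625; I=7.665625, D=e−e_prev=5.165625; u=3/4·4.415625+2·7.665625+2·5.165625≈28.974219; next y=1/10·(-0.415625)+1/4·28.974219≈7.201992
n=3: y≈7.201992, sp=4, e=sp−y≈-3.201992; I≈4.463633, D=e−e_prev≈-7.617617; u=3/4·(-3.201992)+2·4.463633+2·(-7.617617)≈-8.709463; next y=1/10·7.201992+1/4·(-8.709463)≈-1.457167
n=4: y≈-1.457167, sp=4, e=sp−y≈5.457167; I≈9.920799, D=e−e_prev≈8.659159; u=3/4·5.457167+2·9.920799+2·8.659159≈41.252791; next y=1/10·(-1.457167)+1/4·41.252791≈10.167481
n=5: y≈10.167481, sp=4, e=sp−y≈-6.167481; I≈3.753318, D=e−e_prev≈-11.624648; u=3/4·(-6.167481)+2·3.753318+2·(-11.624648)≈-20.368269; next y=1/10·10.167481+1/4·(-20.368269)≈-4.075319
n=6: y≈-4.075319, sp=4, e=sp−y≈8.075319; I≈11.828638, D=e−e_prev≈14.242800; u=3/4·8.075319+2·11.828638+2·14.242800≈58.199365; next y=1/10·(-4.075319)+1/4·58.199365≈14.142309
n=7: y≈14.142309, sp=4, e=sp−y≈-10.142309; I≈1.686328, D=e−e_prev≈-18.217629; u=3/4·(-10.142309)+2·1.686328+2·(-18.217629)≈-40.669333; next y=1/10·14.142309+1/4·(-40.669333)≈-8.753102
n=8: y≈-8.753102, sp=4, e=sp−y≈12.753102; I≈14.439430, D=e−e_prev≈22.895412; u=3/4·12.753102+2·14.439430+2·22.895412≈84.234511; next y=1/10·(-8.753102)+1/4·84.234511≈20.183318
n=9: y≈20.183318, sp=4, e=sp−y≈-16.183318; I≈-1.743887, D=e−e_prev≈-28.936420; u=3/4·(-16.183318)+2·(-1.743887)+2·(-28.936420)≈-73.498102; next y=1/10·20.183318+1/4·(-73.498102)≈-16.356194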